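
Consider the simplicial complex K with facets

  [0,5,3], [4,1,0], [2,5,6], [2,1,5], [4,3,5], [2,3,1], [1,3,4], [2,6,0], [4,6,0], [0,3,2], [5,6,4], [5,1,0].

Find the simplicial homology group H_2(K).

H_2 ≅ 0.

Fix the vertex order 0 < 1 < 2 < 3 < 4 < 5 < 6 and write every simplex with vertices in increasing order. Then dim K = 2 and the simplices of K are:

  0-simplices (7): [0], [1], [2], [3], [4], [5], [6]
  1-simplices (18): [0,1], [0,2], [0,3], [0,4], [0,5], [0,6], [1,2], [1,3], [1,4], [1,5], [2,3], [2,5], [2,6], [3,4], [3,5], [4,5], [4,6], [5,6]
  2-simplices (12): [0,1,4], [0,1,5], [0,2,3], [0,2,6], [0,3,5], [0,4,6], [1,2,3], [1,2,5], [1,3,4], [2,5,6], [3,4,5], [4,5,6]

Hence C_0 ≅ Z^7, C_1 ≅ Z^18, C_2 ≅ Z^12.

Boundary ∂_1: C_1 → C_0 maps an edge to its endpoints' difference, ∂[p,q] = q − p. For instance
  ∂[1,3] = [3] − [1].
The 7×18 boundary matrix has rank 6 and Smith normal form diag(1,1,1,1,1,1).

∂_2: C_2 → C_1 sends each 2-simplex [p,q,r] to [q,r] − [p,r] + [p,q]. For instance
  ∂[0,4,6] = [4,6] − [0,6] + [0,4],
  ∂[0,3,5] = [3,5] − [0,5] + [0,3].
As a 18×12 matrix over Z this has rank 12, with invariant factors (1,1,1,1,1,1,1,1,1,1,1,2).

Now H_k = ker ∂_k / im ∂_{k+1}, so:

  H_2: rank ker ∂_2 − rank ∂_3 = (12 − 12) − 0 = 0, and there is no ∂_3, so H_2 = 0.

(K is a triangulation of the real projective plane RP^2.)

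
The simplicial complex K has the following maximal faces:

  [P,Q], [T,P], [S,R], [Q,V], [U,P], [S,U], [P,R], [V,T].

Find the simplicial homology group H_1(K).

Order the vertices as P < Q < R < S < T < U < V. Listing each simplex with vertices in this order, K has dimension 1 with simplices:

  0-simplices (7): P, Q, R, S, T, U, V
  1-simplices (8): PQ, PR, PT, PU, QV, RS, SU, TV

Hence C_0 ≅ Z^7, C_1 ≅ Z^8.

∂_1: C_1 → C_0 maps an edge to its endpoints' difference, ∂[p,q] = q − p. For instance
  ∂QV = V − Q.
The resulting 7×8 matrix has rank 6, and its Smith normal form has invariant factors (1,1,1,1,1,1).

Computing H_k = (kernel of ∂_k) / (image of ∂_{k+1}):

  H_1: rank ker ∂_1 − rank ∂_2 = (8 − 6) − 0 = 2, and there is no ∂_2, so H_1 ≅ Z^2.

H_1 = Z^2.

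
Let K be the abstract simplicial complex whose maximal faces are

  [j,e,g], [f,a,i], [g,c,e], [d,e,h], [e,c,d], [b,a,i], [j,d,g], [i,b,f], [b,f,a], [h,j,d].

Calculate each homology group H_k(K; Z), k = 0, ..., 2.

Order the vertices as a < b < c < d < e < f < g < h < i < j. Listing each simplex with vertices in this order, K has dimension 2 with simplices:

  0-simplices (10): a, b, c, d, e, f, g, h, i, j
  1-simplices (18): ab, af, ai, bf, bi, cd, ce, cg, de, dg, dh, dj, eg, eh, ej, fi, gj, hj
  2-simplices (10): abf, abi, afi, bfi, cde, ceg, deh, dgj, dhj, egj

Hence C_0 ≅ Z^10, C_1 ≅ Z^18, C_2 ≅ Z^10.

∂_1: C_1 → C_0 is given by ∂[p,q] = [q] − [p].
The 10×18 boundary matrix has rank 8 and Smith normal form diag(1,1,1,1,1,1,1,1).

∂_2: C_2 → C_1 acts by ∂[p,q,r] = [q,r] − [p,r] + [p,q]. For instance
  ∂abi = bi − ai + ab,
  ∂egj = gj − ej + eg.
As a 18×10 matrix over Z this has rank 9, with invariant factors (1,1,1,1,1,1,1,1,1).

Reading off H_k = ker ∂_k / im ∂_{k+1}:

  H_0: rank C_0 − rank ∂_1 = 10 − 8 = 2, and the invariant factors of ∂_1 are all 1, so H_0 ≅ Z^2.
  H_1: rank ker ∂_1 − rank ∂_2 = (18 − 8) − 9 = 1, and the invariant factors of ∂_2 are all 1, so H_1 ≅ Z.
  H_2: rank ker ∂_2 − rank ∂_3 = (10 − 9) − 0 = 1, and there is no ∂_3, so H_2 ≅ Z.

H_0 = Z^2,  H_1 = Z,  H_2 = Z.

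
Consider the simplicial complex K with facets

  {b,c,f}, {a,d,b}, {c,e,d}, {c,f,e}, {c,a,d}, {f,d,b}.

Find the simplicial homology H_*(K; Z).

H_0 = Z,  H_1 = Z,  H_2 = 0.

Take the total order a < b < c < d < e < f on the vertex set. Then K (dimension 2) consists of the simplices:

  0-simplices (6): a, b, c, d, e, f
  1-simplices (12): ab, ac, ad, bc, bd, bf, cd, ce, cf, de, df, ef
  2-simplices (6): abd, acd, bcf, bdf, cde, cef

so the chain groups are C_0 ≅ Z^6, C_1 ≅ Z^12, C_2 ≅ Z^6.

Boundary ∂_1: C_1 → C_0 is given by ∂[p,q] = [q] − [p]. For instance
  ∂ac = c − a.
The resulting 6×12 matrix has rank 5, and its Smith normal form has invariant factors (1,1,1,1,1).

∂_2: C_2 → C_1 acts by ∂[p,q,r] = [q,r] − [p,r] + [p,q]. For instance
  ∂bdf = df − bf + bd,
  ∂abd = bd − ad + ab.
The 12×6 boundary matrix has rank 6 and Smith normal form diag(1,1,1,1,1,1).

Computing H_k = (kernel of ∂_k) / (image of ∂_{k+1}):

  H_0: rank C_0 − rank ∂_1 = 6 − 5 = 1, and the invariant factors of ∂_1 are all 1, so H_0 ≅ Z.
  H_1: rank ker ∂_1 − rank ∂_2 = (12 − 5) − 6 = 1, and the invariant factors of ∂_2 are all 1, so H_1 ≅ Z.
  H_2: rank ker ∂_2 − rank ∂_3 = (6 − 6) − 0 = 0, and there is no ∂_3, so H_2 ≅ 0.

As a check, the Euler characteristic is 6 − 12 + 6 = 0, which agrees with 1 − 1 + 0 = 0.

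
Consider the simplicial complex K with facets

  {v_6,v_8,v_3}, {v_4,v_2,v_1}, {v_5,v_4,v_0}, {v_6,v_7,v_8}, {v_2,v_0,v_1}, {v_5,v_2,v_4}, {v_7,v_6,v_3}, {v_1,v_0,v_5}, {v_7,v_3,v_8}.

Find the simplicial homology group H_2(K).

H_2 ≅ Z.

Take the total order v_0 < v_1 < v_2 < v_3 < v_4 < v_5 < v_6 < v_7 < v_8 on the vertex set. Then K (dimension 2) consists of the simplices:

  0-simplices (9): [v_0], [v_1], [v_2], [v_3], [v_4], [v_5], [v_6], [v_7], [v_8]
  1-simplices (16): (16 of them)
  2-simplices (9): [v_0,v_1,v_2], [v_0,v_1,v_5], [v_0,v_4,v_5], [v_1,v_2,v_4], [v_2,v_4,v_5], [v_3,v_6,v_7], [v_3,v_6,v_8], [v_3,v_7,v_8], [v_6,v_7,v_8]

giving chain groups C_0 ≅ Z^9, C_1 ≅ Z^16, C_2 ≅ Z^9.

∂_1: C_1 → C_0 is given by ∂[p,q] = [q] − [p].
The 9×16 boundary matrix has rank 7 and Smith normal form diag(1,1,1,1,1,1,1).

∂_2: C_2 → C_1 maps a triangle to the signed sum of its edges. For instance
  ∂[v_3,v_6,v_8] = [v_6,v_8] − [v_3,v_8] + [v_3,v_6],
  ∂[v_0,v_1,v_5] = [v_1,v_5] − [v_0,v_5] + [v_0,v_1].
The 16×9 boundary matrix has rank 8 and Smith normal form diag(1,1,1,1,1,1,1,1).

From H_k ≅ ker(∂_k) / im(∂_{k+1}) we obtain:

  H_2: rank ker ∂_2 − rank ∂_3 = (9 − 8) − 0 = 1, and there is no ∂_3, so H_2 = Z.

(K is a triangulation of the disjoint union of the 2-sphere S^2 and the Möbius band.)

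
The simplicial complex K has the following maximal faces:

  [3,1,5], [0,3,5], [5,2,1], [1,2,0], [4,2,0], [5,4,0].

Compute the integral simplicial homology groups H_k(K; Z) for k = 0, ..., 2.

H_0 = Z,  H_1 = Z,  H_2 = 0.

Order the vertices as 0 < 1 < 2 < 3 < 4 < 5. Listing each simplex with vertices in this order, K has dimension 2 with simplices:

  0-simplices (6): [0], [1], [2], [3], [4], [5]
  1-simplices (12): [0,1], [0,2], [0,3], [0,4], [0,5], [1,2], [1,3], [1,5], [2,4], [2,5], [3,5], [4,5]
  2-simplices (6): [0,1,2], [0,2,4], [0,3,5], [0,4,5], [1,2,5], [1,3,5]

giving chain groups C_0 ≅ Z^6, C_1 ≅ Z^12, C_2 ≅ Z^6.

Boundary ∂_1: C_1 → C_0 maps an edge to its endpoints' difference, ∂[p,q] = q − p. For instance
  ∂[0,2] = [2] − [0].
As a 6×12 matrix over Z this has rank 5, with invariant factors (1,1,1,1,1).

Boundary ∂_2: C_2 → C_1 acts by ∂[p,q,r] = [q,r] − [p,r] + [p,q]. For instance
  ∂[0,1,2] = [1,2] − [0,2] + [0,1],
  ∂[0,3,5] = [3,5] − [0,5] + [0,3].
As a 12×6 matrix over Z this has rank 6, with invariant factors (1,1,1,1,1,1).

Now H_k = ker ∂_k / im ∂_{k+1}, so:

  H_0: rank C_0 − rank ∂_1 = 6 − 5 = 1, and the invariant factors of ∂_1 are all 1, so H_0 = Z.
  H_1: rank ker ∂_1 − rank ∂_2 = (12 − 5) − 6 = 1, and the invariant factors of ∂_2 are all 1, so H_1 = Z.
  H_2: rank ker ∂_2 − rank ∂_3 = (6 − 6) − 0 = 0, and there is no ∂_3, so H_2 = 0.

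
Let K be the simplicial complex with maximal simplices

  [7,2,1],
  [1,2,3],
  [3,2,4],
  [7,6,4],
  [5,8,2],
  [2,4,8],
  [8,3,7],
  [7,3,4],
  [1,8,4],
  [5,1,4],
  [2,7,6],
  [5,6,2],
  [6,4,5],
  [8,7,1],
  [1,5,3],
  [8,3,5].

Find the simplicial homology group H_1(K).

H_1 = Z^2.

We work with the vertex ordering 1 < 2 < 3 < 4 < 5 < 6 < 7 < 8. The simplices of K, each written with vertices in increasing order, are:

  0-simplices (8): [1], [2], [3], [4], [5], [6], [7], [8]
  1-simplices (24): (24 of them)
  2-simplices (16): [1,2,3], [1,2,7], [1,3,5], [1,4,5], [1,4,8], [1,7,8], [2,3,4], [2,4,8], [2,5,6], [2,5,8], [2,6,7], [3,4,7], [3,5,8], [3,7,8], [4,5,6], [4,6,7]

Hence C_0 ≅ Z^8, C_1 ≅ Z^24, C_2 ≅ Z^16.

∂_1: C_1 → C_0 sends each edge [p,q] (with p < q) to q − p.
The resulting 8×24 matrix has rank 7, and its Smith normal form has invariant factors (1,1,1,1,1,1,1).

Boundary ∂_2: C_2 → C_1 sends each 2-simplex [p,q,r] to [q,r] − [p,r] + [p,q]. For instance
  ∂[2,5,8] = [5,8] − [2,8] + [2,5],
  ∂[1,2,7] = [2,7] − [1,7] + [1,2].
As a 24×16 matrix over Z this has rank 15, with invariant factors (1,1,1,1,1,1,1,1,1,1,1,1,1,1,1).

From H_k ≅ ker(∂_k) / im(∂_{k+1}) we obtain:

  H_1: rank ker ∂_1 − rank ∂_2 = (24 − 7) − 15 = 2, and the invariant factors of ∂_2 are all 1, so H_1 ≅ Z^2.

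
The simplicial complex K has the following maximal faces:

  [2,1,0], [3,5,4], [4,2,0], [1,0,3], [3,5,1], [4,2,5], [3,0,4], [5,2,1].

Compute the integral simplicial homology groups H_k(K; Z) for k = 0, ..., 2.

K has 6 vertices, 12 edges, 8 triangles.
rank ∂_0 = 0, rank ∂_1 = 5 ⇒ b_0 = 6 − 0 − 5 = 1; all invariant factors of ∂_1 are 1 so no torsion. So H_0 ≅ Z.
rank ∂_1 = 5, rank ∂_2 = 7 ⇒ b_1 = 12 − 5 − 7 = 0; all invariant factors of ∂_2 are 1 so no torsion. So H_1 ≅ 0.
rank ∂_2 = 7, rank ∂_3 = 0 ⇒ b_2 = 8 − 7 − 0 = 1. So H_2 ≅ Z.

H_0 ≅ Z,  H_1 = 0,  H_2 ≅ Z.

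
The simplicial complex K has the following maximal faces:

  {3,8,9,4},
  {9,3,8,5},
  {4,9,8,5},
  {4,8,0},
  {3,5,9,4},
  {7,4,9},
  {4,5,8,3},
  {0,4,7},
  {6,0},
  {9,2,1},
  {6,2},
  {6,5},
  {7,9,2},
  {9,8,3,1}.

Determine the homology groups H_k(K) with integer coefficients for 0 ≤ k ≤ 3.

Take the total order 0 < 1 < 2 < 3 < 4 < 5 < 6 < 7 < 8 < 9 on the vertex set. Then K (dimension 3) consists of the simplices:

  0-simplices (10): [0], [1], [2], [3], [4], [5], [6], [7], [8], [9]
  1-simplices (24): (24 of them)
  2-simplices (18): [0,4,7], [0,4,8], [1,2,9], [1,3,8], [1,3,9], [1,8,9], [2,7,9], [3,4,5], [3,4,8], [3,4,9], [3,5,8], [3,5,9], [3,8,9], [4,5,8], [4,5,9], [4,7,9], [4,8,9], [5,8,9]
  3-simplices (6): [1,3,8,9], [3,4,5,8], [3,4,5,9], [3,4,8,9], [3,5,8,9], [4,5,8,9]

Hence C_0 ≅ Z^10, C_1 ≅ Z^24, C_2 ≅ Z^18, C_3 ≅ Z^6.

∂_1: C_1 → C_0 maps an edge to its endpoints' difference, ∂[p,q] = q − p. For instance
  ∂[1,8] = [8] − [1].
This gives a 10×24 integer matrix of rank 9; reducing to Smith normal form yields diagonal entries (1,1,1,1,1,1,1,1,1).

Boundary ∂_2: C_2 → C_1 sends each 2-simplex [p,q,r] to [q,r] − [p,r] + [p,q]. For instance
  ∂[3,5,9] = [5,9] − [3,9] + [3,5],
  ∂[3,8,9] = [8,9] − [3,9] + [3,8].
The 24×18 boundary matrix has rank 13 and Smith normal form diag(1,1,1,1,1,1,1,1,1,1,1,1,1).

∂_3: C_3 → C_2 sends each 3-simplex σ to the alternating sum Σ_i (−1)^i (σ with its i-th vertex removed). For instance
  ∂[3,4,5,9] = [4,5,9] − [3,5,9] + [3,4,9] − [3,4,5],
  ∂[4,5,8,9] = [5,8,9] − [4,8,9] + [4,5,9] − [4,5,8].
The 18×6 boundary matrix has rank 5 and Smith normal form diag(1,1,1,1,1).

Computing H_k = (kernel of ∂_k) / (image of ∂_{k+1}):

  H_0: rank C_0 − rank ∂_1 = 10 − 9 = 1, and the invariant factors of ∂_1 are all 1, so H_0 = Z.
  H_1: rank ker ∂_1 − rank ∂_2 = (24 − 9) − 13 = 2, and the invariant factors of ∂_2 are all 1, so H_1 = Z^2.
  H_2: rank ker ∂_2 − rank ∂_3 = (18 − 13) − 5 = 0, and the invariant factors of ∂_3 are all 1, so H_2 = 0.
  H_3: rank ker ∂_3 − rank ∂_4 = (6 − 5) − 0 = 1, and there is no ∂_4, so H_3 = Z.

As a check, the Euler characteristic is 10 − 24 + 18 − 6 = -2, which agrees with 1 − 2 + 0 − 1 = -2.

H_0 ≅ Z,  H_1 ≅ Z^2,  H_2 = 0,  H_3 ≅ Z.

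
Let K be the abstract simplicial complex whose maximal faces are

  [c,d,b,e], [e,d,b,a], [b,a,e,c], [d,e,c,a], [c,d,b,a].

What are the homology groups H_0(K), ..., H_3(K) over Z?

H_0 ≅ Z,  H_1 = 0,  H_2 = 0,  H_3 ≅ Z.

Take the total order a < b < c < d < e on the vertex set. Then K (dimension 3) consists of the simplices:

  0-simplices (5): a, b, c, d, e
  1-simplices (10): ab, ac, ad, ae, bc, bd, be, cd, ce, de
  2-simplices (10): abc, abd, abe, acd, ace, ade, bcd, bce, bde, cde
  3-simplices (5): abcd, abce, abde, acde, bcde

Hence C_0 ≅ Z^5, C_1 ≅ Z^10, C_2 ≅ Z^10, C_3 ≅ Z^5.

∂_1: C_1 → C_0 maps an edge to its endpoints' difference, ∂[p,q] = q − p. For instance
  ∂be = e − b.
This gives a 5×10 integer matrix of rank 4; reducing to Smith normal form yields diagonal entries (1,1,1,1).

Boundary ∂_2: C_2 → C_1 sends each 2-simplex [p,q,r] to [q,r] − [p,r] + [p,q]. For instance
  ∂bde = de − be + bd,
  ∂bce = ce − be + bc.
The resulting 10×10 matrix has rank 6, and its Smith normal form has invariant factors (1,1,1,1,1,1).

Boundary ∂_3: C_3 → C_2 sends each 3-simplex σ to the alternating sum Σ_i (−1)^i (σ with its i-th vertex removed). For instance
  ∂abcd = bcd − acd + abd − abc,
  ∂acde = cde − ade + ace − acd.
The 10×5 boundary matrix has rank 4 and Smith normal form diag(1,1,1,1).

From H_k ≅ ker(∂_k) / im(∂_{k+1}) we obtain:

  H_0: rank C_0 − rank ∂_1 = 5 − 4 = 1, and the invariant factors of ∂_1 are all 1, so H_0 = Z.
  H_1: rank ker ∂_1 − rank ∂_2 = (10 − 4) − 6 = 0, and the invariant factors of ∂_2 are all 1, so H_1 = 0.
  H_2: rank ker ∂_2 − rank ∂_3 = (10 − 6) − 4 = 0, and the invariant factors of ∂_3 are all 1, so H_2 = 0.
  H_3: rank ker ∂_3 − rank ∂_4 = (5 − 4) − 0 = 1, and there is no ∂_4, so H_3 = Z.

As a check, the Euler characteristic is 5 − 10 + 10 − 5 = 0, which agrees with 1 − 0 + 0 − 1 = 0.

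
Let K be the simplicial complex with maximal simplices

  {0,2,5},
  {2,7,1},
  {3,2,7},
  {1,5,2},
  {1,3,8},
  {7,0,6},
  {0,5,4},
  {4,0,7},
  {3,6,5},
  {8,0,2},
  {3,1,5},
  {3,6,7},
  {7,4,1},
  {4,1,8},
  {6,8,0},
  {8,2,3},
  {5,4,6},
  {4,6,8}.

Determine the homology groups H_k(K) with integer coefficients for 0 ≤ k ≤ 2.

Take the total order 0 < 1 < 2 < 3 < 4 < 5 < 6 < 7 < 8 on the vertex set. Then K (dimension 2) consists of the simplices:

  0-simplices (9): [0], [1], [2], [3], [4], [5], [6], [7], [8]
  1-simplices (27): (27 of them)
  2-simplices (18): [0,2,5], [0,2,8], [0,4,5], [0,4,7], [0,6,7], [0,6,8], [1,2,5], [1,2,7], [1,3,5], [1,3,8], [1,4,7], [1,4,8], [2,3,7], [2,3,8], [3,5,6], [3,6,7], [4,5,6], [4,6,8]

giving chain groups C_0 ≅ Z^9, C_1 ≅ Z^27, C_2 ≅ Z^18.

The boundary map ∂_1: C_1 → C_0 is given by ∂[p,q] = [q] − [p].
The resulting 9×27 matrix has rank 8, and its Smith normal form has invariant factors (1,1,1,1,1,1,1,1).

∂_2: C_2 → C_1 maps a triangle to the signed sum of its edges. For instance
  ∂[1,2,5] = [2,5] − [1,5] + [1,2],
  ∂[1,2,7] = [2,7] − [1,7] + [1,2].
This gives a 27×18 integer matrix of rank 18; reducing to Smith normal form yields diagonal entries (1,1,1,1,1,1,1,1,1,1,1,1,1,1,1,1,1,2).

Now H_k = ker ∂_k / im ∂_{k+1}, so:

  H_0: rank C_0 − rank ∂_1 = 9 − 8 = 1, and the invariant factors of ∂_1 are all 1, so H_0 = Z.
  H_1: rank ker ∂_1 − rank ∂_2 = (27 − 8) − 18 = 1, and ∂_2 has invariant factor 2 > 1, so H_1 = Z ⊕ Z/2Z.
  H_2: rank ker ∂_2 − rank ∂_3 = (18 − 18) − 0 = 0, and there is no ∂_3, so H_2 = 0.

H_0 ≅ Z,  H_1 ≅ Z ⊕ Z/2Z,  H_2 = 0.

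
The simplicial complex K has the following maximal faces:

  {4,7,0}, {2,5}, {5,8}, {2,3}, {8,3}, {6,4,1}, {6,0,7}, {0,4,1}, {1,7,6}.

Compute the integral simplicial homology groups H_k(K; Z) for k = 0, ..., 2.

Order the vertices as 0 < 1 < 2 < 3 < 4 < 5 < 6 < 7 < 8. Listing each simplex with vertices in this order, K has dimension 2 with simplices:

  0-simplices (9): [0], [1], [2], [3], [4], [5], [6], [7], [8]
  1-simplices (14): [0,1], [0,4], [0,6], [0,7], [1,4], [1,6], [1,7], [2,3], [2,5], [3,8], [4,6], [4,7], [5,8], [6,7]
  2-simplices (5): [0,1,4], [0,4,7], [0,6,7], [1,4,6], [1,6,7]

giving chain groups C_0 ≅ Z^9, C_1 ≅ Z^14, C_2 ≅ Z^5.

∂_1: C_1 → C_0 sends each edge [p,q] (with p < q) to q − p. For instance
  ∂[1,4] = [4] − [1].
The resulting 9×14 matrix has rank 7, and its Smith normal form has invariant factors (1,1,1,1,1,1,1).

Boundary ∂_2: C_2 → C_1 acts by ∂[p,q,r] = [q,r] − [p,r] + [p,q]. For instance
  ∂[1,6,7] = [6,7] − [1,7] + [1,6],
  ∂[0,6,7] = [6,7] − [0,7] + [0,6].
The resulting 14×5 matrix has rank 5, and its Smith normal form has invariant factors (1,1,1,1,1).

From H_k ≅ ker(∂_k) / im(∂_{k+1}) we obtain:

  H_0: rank C_0 − rank ∂_1 = 9 − 7 = 2, and the invariant factors of ∂_1 are all 1, so H_0 ≅ Z^2.
  H_1: rank ker ∂_1 − rank ∂_2 = (14 − 7) − 5 = 2, and the invariant factors of ∂_2 are all 1, so H_1 ≅ Z^2.
  H_2: rank ker ∂_2 − rank ∂_3 = (5 − 5) − 0 = 0, and there is no ∂_3, so H_2 ≅ 0.

(K is a triangulation of the disjoint union of the Möbius band and the circle S^1.)

H_0 ≅ Z^2,  H_1 ≅ Z^2,  H_2 = 0.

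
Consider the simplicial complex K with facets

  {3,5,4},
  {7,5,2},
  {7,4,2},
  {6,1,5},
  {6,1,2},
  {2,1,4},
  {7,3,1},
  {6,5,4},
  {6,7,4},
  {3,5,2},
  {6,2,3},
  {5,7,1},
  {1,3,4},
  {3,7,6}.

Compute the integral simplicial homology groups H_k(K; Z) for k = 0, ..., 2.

K has 7 vertices, 21 edges, 14 triangles.
rank ∂_0 = 0, rank ∂_1 = 6 ⇒ b_0 = 7 − 0 − 6 = 1; all invariant factors of ∂_1 are 1 so no torsion. So H_0 ≅ Z.
rank ∂_1 = 6, rank ∂_2 = 13 ⇒ b_1 = 21 − 6 − 13 = 2; all invariant factors of ∂_2 are 1 so no torsion. So H_1 ≅ Z^2.
rank ∂_2 = 13, rank ∂_3 = 0 ⇒ b_2 = 14 − 13 − 0 = 1. So H_2 ≅ Z.

H_0 = Z,  H_1 = Z^2,  H_2 = Z.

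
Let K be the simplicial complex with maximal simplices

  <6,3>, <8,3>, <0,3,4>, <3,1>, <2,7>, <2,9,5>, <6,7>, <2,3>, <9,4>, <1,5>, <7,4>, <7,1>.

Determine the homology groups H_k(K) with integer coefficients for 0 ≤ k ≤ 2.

H_0 ≅ Z,  H_1 ≅ Z^5,  H_2 = 0.

Take the total order 0 < 1 < 2 < 3 < 4 < 5 < 6 < 7 < 8 < 9 on the vertex set. Then K (dimension 2) consists of the simplices:

  0-simplices (10): [0], [1], [2], [3], [4], [5], [6], [7], [8], [9]
  1-simplices (16): [0,3], [0,4], [1,3], [1,5], [1,7], [2,3], [2,5], [2,7], [2,9], [3,4], [3,6], [3,8], [4,7], [4,9], [5,9], [6,7]
  2-simplices (2): [0,3,4], [2,5,9]

giving chain groups C_0 ≅ Z^10, C_1 ≅ Z^16, C_2 ≅ Z^2.

∂_1: C_1 → C_0 sends each edge [p,q] (with p < q) to q − p.
This gives a 10×16 integer matrix of rank 9; reducing to Smith normal form yields diagonal entries (1,1,1,1,1,1,1,1,1).

∂_2: C_2 → C_1 sends each 2-simplex [p,q,r] to [q,r] − [p,r] + [p,q]. For instance
  ∂[0,3,4] = [3,4] − [0,4] + [0,3],
  ∂[2,5,9] = [5,9] − [2,9] + [2,5].
This gives a 16×2 integer matrix of rank 2; reducing to Smith normal form yields diagonal entries (1,1).

Now H_k = ker ∂_k / im ∂_{k+1}, so:

  H_0: rank C_0 − rank ∂_1 = 10 − 9 = 1, and the invariant factors of ∂_1 are all 1, so H_0 = Z.
  H_1: rank ker ∂_1 − rank ∂_2 = (16 − 9) − 2 = 5, and the invariant factors of ∂_2 are all 1, so H_1 = Z^5.
  H_2: rank ker ∂_2 − rank ∂_3 = (2 − 2) − 0 = 0, and there is no ∂_3, so H_2 = 0.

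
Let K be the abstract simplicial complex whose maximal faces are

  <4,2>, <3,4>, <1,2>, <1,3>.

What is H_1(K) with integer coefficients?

Take the total order 1 < 2 < 3 < 4 on the vertex set. Then K (dimension 1) consists of the simplices:

  0-simplices (4): [1], [2], [3], [4]
  1-simplices (4): [1,2], [1,3], [2,4], [3,4]

so the chain groups are C_0 ≅ Z^4, C_1 ≅ Z^4.

∂_1: C_1 → C_0 is given by ∂[p,q] = [q] − [p]. For instance
  ∂[1,2] = [2] − [1].
The resulting 4×4 matrix has rank 3, and its Smith normal form has invariant factors (1,1,1).

From H_k ≅ ker(∂_k) / im(∂_{k+1}) we obtain:

  H_1: rank ker ∂_1 − rank ∂_2 = (4 − 3) − 0 = 1, and there is no ∂_2, so H_1 ≅ Z.

H_1 ≅ Z.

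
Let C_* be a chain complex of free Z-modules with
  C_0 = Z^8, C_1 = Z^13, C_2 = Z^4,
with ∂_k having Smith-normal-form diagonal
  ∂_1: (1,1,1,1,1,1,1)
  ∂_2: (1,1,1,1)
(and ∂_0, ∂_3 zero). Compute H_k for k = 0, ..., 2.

H_0 = Z,  H_1 = Z^2,  H_2 = 0.

H_0: b_0 = 8 − 0 − 7 = 1; torsion from ∂_1 factors > 1: none. So H_0 = Z.
H_1: b_1 = 13 − 7 − 4 = 2; torsion from ∂_2 factors > 1: none. So H_1 = Z^2.
H_2: b_2 = 4 − 4 − 0 = 0; torsion from ∂_3 factors > 1: none. So H_2 = 0.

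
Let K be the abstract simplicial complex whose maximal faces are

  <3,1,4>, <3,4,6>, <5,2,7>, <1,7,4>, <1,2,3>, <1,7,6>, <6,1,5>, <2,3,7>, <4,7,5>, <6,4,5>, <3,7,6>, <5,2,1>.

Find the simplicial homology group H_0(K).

Order the vertices as 1 < 2 < 3 < 4 < 5 < 6 < 7. Listing each simplex with vertices in this order, K has dimension 2 with simplices:

  0-simplices (7): [1], [2], [3], [4], [5], [6], [7]
  1-simplices (18): [1,2], [1,3], [1,4], [1,5], [1,6], [1,7], [2,3], [2,5], [2,7], [3,4], [3,6], [3,7], [4,5], [4,6], [4,7], [5,6], [5,7], [6,7]
  2-simplices (12): [1,2,3], [1,2,5], [1,3,4], [1,4,7], [1,5,6], [1,6,7], [2,3,7], [2,5,7], [3,4,6], [3,6,7], [4,5,6], [4,5,7]

giving chain groups C_0 ≅ Z^7, C_1 ≅ Z^18, C_2 ≅ Z^12.

Boundary ∂_1: C_1 → C_0 maps an edge to its endpoints' difference, ∂[p,q] = q − p. For instance
  ∂[3,7] = [7] − [3].
This gives a 7×18 integer matrix of rank 6; reducing to Smith normal form yields diagonal entries (1,1,1,1,1,1).

Boundary ∂_2: C_2 → C_1 acts by ∂[p,q,r] = [q,r] − [p,r] + [p,q]. For instance
  ∂[1,3,4] = [3,4] − [1,4] + [1,3],
  ∂[1,2,5] = [2,5] − [1,5] + [1,2].
As a 18×12 matrix over Z this has rank 12, with invariant factors (1,1,1,1,1,1,1,1,1,1,1,2).

Reading off H_k = ker ∂_k / im ∂_{k+1}:

  H_0: rank C_0 − rank ∂_1 = 7 − 6 = 1, and the invariant factors of ∂_1 are all 1, so H_0 ≅ Z.

H_0 = Z.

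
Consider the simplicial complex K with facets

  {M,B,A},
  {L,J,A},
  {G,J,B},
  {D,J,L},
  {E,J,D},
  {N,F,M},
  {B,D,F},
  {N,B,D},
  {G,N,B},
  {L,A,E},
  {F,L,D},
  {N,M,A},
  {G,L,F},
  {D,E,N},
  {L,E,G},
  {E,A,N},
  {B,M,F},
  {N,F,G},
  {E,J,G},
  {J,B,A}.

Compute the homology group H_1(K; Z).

H_1 ≅ Z ⊕ Z/2.

Order the vertices as A < B < D < E < F < G < J < L < M < N. Listing each simplex with vertices in this order, K has dimension 2 with simplices:

  0-simplices (10): A, B, D, E, F, G, J, L, M, N
  1-simplices (30): AB, AE, AJ, AL, AM, AN, BD, BF, BG, BJ, BM, BN, DE, DF, DJ, DL, DN, EG, EJ, EL, EN, FG, FL, FM, FN, GJ, GL, GN, JL, MN
  2-simplices (20): ABJ, ABM, AEL, AEN, AJL, AMN, BDF, BDN, BFM, BGJ, BGN, DEJ, DEN, DFL, DJL, EGJ, EGL, FGL, FGN, FMN

so the chain groups are C_0 ≅ Z^10, C_1 ≅ Z^30, C_2 ≅ Z^20.

∂_1: C_1 → C_0 sends each edge [p,q] (with p < q) to q − p. For instance
  ∂DJ = J − D.
As a 10×30 matrix over Z this has rank 9, with invariant factors (1,1,1,1,1,1,1,1,1).

Boundary ∂_2: C_2 → C_1 acts by ∂[p,q,r] = [q,r] − [p,r] + [p,q]. For instance
  ∂DJL = JL − DL + DJ,
  ∂ABJ = BJ − AJ + AB.
This gives a 30×20 integer matrix of rank 20; reducing to Smith normal form yields diagonal entries (1,1,1,1,1,1,1,1,1,1,1,1,1,1,1,1,1,1,1,2).

Now H_k = ker ∂_k / im ∂_{k+1}, so:

  H_1: rank ker ∂_1 − rank ∂_2 = (30 − 9) − 20 = 1, and ∂_2 has invariant factor 2 > 1, so H_1 ≅ Z ⊕ Z/2.

(K is a triangulation of the Klein bottle.)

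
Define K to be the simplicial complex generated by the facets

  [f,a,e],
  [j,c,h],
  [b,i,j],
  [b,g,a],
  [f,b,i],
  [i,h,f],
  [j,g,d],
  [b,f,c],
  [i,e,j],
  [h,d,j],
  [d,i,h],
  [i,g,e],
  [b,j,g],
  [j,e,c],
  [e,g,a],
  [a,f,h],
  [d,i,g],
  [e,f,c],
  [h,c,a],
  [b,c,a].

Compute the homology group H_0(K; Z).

Fix the vertex order a < b < c < d < e < f < g < h < i < j and write every simplex with vertices in increasing order. Then dim K = 2 and the simplices of K are:

  0-simplices (10): a, b, c, d, e, f, g, h, i, j
  1-simplices (30): ab, ac, ae, af, ag, ah, bc, bf, bg, bi, bj, ce, cf, ch, cj, dg, dh, di, dj, ef, eg, ei, ej, fh, fi, gi, gj, hi, hj, ij
  2-simplices (20): abc, abg, ach, aef, aeg, afh, bcf, bfi, bgj, bij, cef, cej, chj, dgi, dgj, dhi, dhj, egi, eij, fhi

giving chain groups C_0 ≅ Z^10, C_1 ≅ Z^30, C_2 ≅ Z^20.

∂_1: C_1 → C_0 is given by ∂[p,q] = [q] − [p].
This gives a 10×30 integer matrix of rank 9; reducing to Smith normal form yields diagonal entries (1,1,1,1,1,1,1,1,1).

Boundary ∂_2: C_2 → C_1 sends each 2-simplex [p,q,r] to [q,r] − [p,r] + [p,q]. For instance
  ∂bij = ij − bj + bi,
  ∂fhi = hi − fi + fh.
As a 30×20 matrix over Z this has rank 20, with invariant factors (1,1,1,1,1,1,1,1,1,1,1,1,1,1,1,1,1,1,1,2).

Computing H_k = (kernel of ∂_k) / (image of ∂_{k+1}):

  H_0: rank C_0 − rank ∂_1 = 10 − 9 = 1, and the invariant factors of ∂_1 are all 1, so H_0 = Z.

H_0 ≅ Z.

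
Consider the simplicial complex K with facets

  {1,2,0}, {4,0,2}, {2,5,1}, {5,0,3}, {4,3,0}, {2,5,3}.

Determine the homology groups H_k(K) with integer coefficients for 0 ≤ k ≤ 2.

H_0 = Z,  H_1 = Z,  H_2 = 0.

Take the total order 0 < 1 < 2 < 3 < 4 < 5 on the vertex set. Then K (dimension 2) consists of the simplices:

  0-simplices (6): [0], [1], [2], [3], [4], [5]
  1-simplices (12): [0,1], [0,2], [0,3], [0,4], [0,5], [1,2], [1,5], [2,3], [2,4], [2,5], [3,4], [3,5]
  2-simplices (6): [0,1,2], [0,2,4], [0,3,4], [0,3,5], [1,2,5], [2,3,5]

Hence C_0 ≅ Z^6, C_1 ≅ Z^12, C_2 ≅ Z^6.

The boundary map ∂_1: C_1 → C_0 is given by ∂[p,q] = [q] − [p]. For instance
  ∂[1,5] = [5] − [1].
The resulting 6×12 matrix has rank 5, and its Smith normal form has invariant factors (1,1,1,1,1).

Boundary ∂_2: C_2 → C_1 acts by ∂[p,q,r] = [q,r] − [p,r] + [p,q]. For instance
  ∂[0,2,4] = [2,4] − [0,4] + [0,2],
  ∂[0,3,4] = [3,4] − [0,4] + [0,3].
This gives a 12×6 integer matrix of rank 6; reducing to Smith normal form yields diagonal entries (1,1,1,1,1,1).

Computing H_k = (kernel of ∂_k) / (image of ∂_{k+1}):

  H_0: rank C_0 − rank ∂_1 = 6 − 5 = 1, and the invariant factors of ∂_1 are all 1, so H_0 ≅ Z.
  H_1: rank ker ∂_1 − rank ∂_2 = (12 − 5) − 6 = 1, and the invariant factors of ∂_2 are all 1, so H_1 ≅ Z.
  H_2: rank ker ∂_2 − rank ∂_3 = (6 − 6) − 0 = 0, and there is no ∂_3, so H_2 ≅ 0.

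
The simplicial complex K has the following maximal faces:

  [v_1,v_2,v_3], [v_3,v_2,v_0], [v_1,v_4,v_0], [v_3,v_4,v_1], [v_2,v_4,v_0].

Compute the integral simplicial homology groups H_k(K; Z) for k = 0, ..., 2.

H_0 ≅ Z,  H_1 ≅ Z,  H_2 = 0.

Fix the vertex order v_0 < v_1 < v_2 < v_3 < v_4 and write every simplex with vertices in increasing order. Then dim K = 2 and the simplices of K are:

  0-simplices (5): [v_0], [v_1], [v_2], [v_3], [v_4]
  1-simplices (10): [v_0,v_1], [v_0,v_2], [v_0,v_3], [v_0,v_4], [v_1,v_2], [v_1,v_3], [v_1,v_4], [v_2,v_3], [v_2,v_4], [v_3,v_4]
  2-simplices (5): [v_0,v_1,v_4], [v_0,v_2,v_3], [v_0,v_2,v_4], [v_1,v_2,v_3], [v_1,v_3,v_4]

giving chain groups C_0 ≅ Z^5, C_1 ≅ Z^10, C_2 ≅ Z^5.

∂_1: C_1 → C_0 maps an edge to its endpoints' difference, ∂[p,q] = q − p.
The 5×10 boundary matrix has rank 4 and Smith normal form diag(1,1,1,1).

Boundary ∂_2: C_2 → C_1 maps a triangle to the signed sum of its edges. For instance
  ∂[v_1,v_3,v_4] = [v_3,v_4] − [v_1,v_4] + [v_1,v_3],
  ∂[v_0,v_2,v_3] = [v_2,v_3] − [v_0,v_3] + [v_0,v_2].
As a 10×5 matrix over Z this has rank 5, with invariant factors (1,1,1,1,1).

Computing H_k = (kernel of ∂_k) / (image of ∂_{k+1}):

  H_0: rank C_0 − rank ∂_1 = 5 − 4 = 1, and the invariant factors of ∂_1 are all 1, so H_0 = Z.
  H_1: rank ker ∂_1 − rank ∂_2 = (10 − 4) − 5 = 1, and the invariant factors of ∂_2 are all 1, so H_1 = Z.
  H_2: rank ker ∂_2 − rank ∂_3 = (5 − 5) − 0 = 0, and there is no ∂_3, so H_2 = 0.

As a check, the Euler characteristic is 5 − 10 + 5 = 0, which agrees with 1 − 1 + 0 = 0.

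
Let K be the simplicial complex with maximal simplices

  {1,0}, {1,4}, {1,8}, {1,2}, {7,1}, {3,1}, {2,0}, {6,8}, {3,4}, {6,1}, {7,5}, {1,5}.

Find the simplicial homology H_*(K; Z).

K has 9 vertices, 12 edges.
rank ∂_0 = 0, rank ∂_1 = 8 ⇒ b_0 = 9 − 0 − 8 = 1; all invariant factors of ∂_1 are 1 so no torsion. So H_0 = Z.
rank ∂_1 = 8, rank ∂_2 = 0 ⇒ b_1 = 12 − 8 − 0 = 4. So H_1 = Z^4.

H_0 = Z,  H_1 = Z^4.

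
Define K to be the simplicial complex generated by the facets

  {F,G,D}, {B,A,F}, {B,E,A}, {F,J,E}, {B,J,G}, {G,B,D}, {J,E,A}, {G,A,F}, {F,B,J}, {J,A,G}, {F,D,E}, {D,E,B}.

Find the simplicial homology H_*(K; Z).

Order the vertices as A < B < D < E < F < G < J. Listing each simplex with vertices in this order, K has dimension 2 with simplices:

  0-simplices (7): A, B, D, E, F, G, J
  1-simplices (18): AB, AE, AF, AG, AJ, BD, BE, BF, BG, BJ, DE, DF, DG, EF, EJ, FG, FJ, GJ
  2-simplices (12): ABE, ABF, AEJ, AFG, AGJ, BDE, BDG, BFJ, BGJ, DEF, DFG, EFJ

giving chain groups C_0 ≅ Z^7, C_1 ≅ Z^18, C_2 ≅ Z^12.

Boundary ∂_1: C_1 → C_0 maps an edge to its endpoints' difference, ∂[p,q] = q − p. For instance
  ∂BE = E − B.
The 7×18 boundary matrix has rank 6 and Smith normal form diag(1,1,1,1,1,1).

The boundary map ∂_2: C_2 → C_1 maps a triangle to the signed sum of its edges. For instance
  ∂AFG = FG − AG + AF,
  ∂BDG = DG − BG + BD.
This gives a 18×12 integer matrix of rank 12; reducing to Smith normal form yields diagonal entries (1,1,1,1,1,1,1,1,1,1,1,2).

Now H_k = ker ∂_k / im ∂_{k+1}, so:

  H_0: rank C_0 − rank ∂_1 = 7 − 6 = 1, and the invariant factors of ∂_1 are all 1, so H_0 = Z.
  H_1: rank ker ∂_1 − rank ∂_2 = (18 − 6) − 12 = 0, and ∂_2 has invariant factor 2 > 1, so H_1 = Z/2.
  H_2: rank ker ∂_2 − rank ∂_3 = (12 − 12) − 0 = 0, and there is no ∂_3, so H_2 = 0.

As a check, the Euler characteristic is 7 − 18 + 12 = 1, which agrees with 1 − 0 + 0 = 1.

H_0 = Z,  H_1 = Z/2,  H_2 = 0.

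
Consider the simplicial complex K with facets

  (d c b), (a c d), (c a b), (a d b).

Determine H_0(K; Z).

Fix the vertex order a < b < c < d and write every simplex with vertices in increasing order. Then dim K = 2 and the simplices of K are:

  0-simplices (4): a, b, c, d
  1-simplices (6): ab, ac, ad, bc, bd, cd
  2-simplices (4): abc, abd, acd, bcd

so the chain groups are C_0 ≅ Z^4, C_1 ≅ Z^6, C_2 ≅ Z^4.

∂_1: C_1 → C_0 sends each edge [p,q] (with p < q) to q − p.
As a 4×6 matrix over Z this has rank 3, with invariant factors (1,1,1).

Boundary ∂_2: C_2 → C_1 maps a triangle to the signed sum of its edges. For instance
  ∂abd = bd − ad + ab,
  ∂bcd = cd − bd + bc.
The 6×4 boundary matrix has rank 3 and Smith normal form diag(1,1,1).

Now H_k = ker ∂_k / im ∂_{k+1}, so:

  H_0: rank C_0 − rank ∂_1 = 4 − 3 = 1, and the invariant factors of ∂_1 are all 1, so H_0 = Z.

(K is a triangulation of the 2-sphere S^2.)

H_0 = Z.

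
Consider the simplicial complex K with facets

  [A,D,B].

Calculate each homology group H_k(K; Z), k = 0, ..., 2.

Fix the vertex order A < B < D and write every simplex with vertices in increasing order. Then dim K = 2 and the simplices of K are:

  0-simplices (3): A, B, D
  1-simplices (3): AB, AD, BD
  2-simplices (1): ABD

so the chain groups are C_0 ≅ Z^3, C_1 ≅ Z^3, C_2 ≅ Z^1.

Boundary ∂_1: C_1 → C_0 is given by ∂[p,q] = [q] − [p]. For instance
  ∂AD = D − A.
As a 3×3 matrix over Z this has rank 2, with invariant factors (1,1).

The boundary map ∂_2: C_2 → C_1 acts by ∂[p,q,r] = [q,r] − [p,r] + [p,q]. For instance
  ∂ABD = BD − AD + AB.
The 3×1 boundary matrix has rank 1 and Smith normal form diag(1).

From H_k ≅ ker(∂_k) / im(∂_{k+1}) we obtain:

  H_0: rank C_0 − rank ∂_1 = 3 − 2 = 1, and the invariant factors of ∂_1 are all 1, so H_0 = Z.
  H_1: rank ker ∂_1 − rank ∂_2 = (3 − 2) − 1 = 0, and the invariant factors of ∂_2 are all 1, so H_1 = 0.
  H_2: rank ker ∂_2 − rank ∂_3 = (1 − 1) − 0 = 0, and there is no ∂_3, so H_2 = 0.

(K is a triangulation of the 2-simplex.)

H_0 = Z,  H_1 = 0,  H_2 = 0.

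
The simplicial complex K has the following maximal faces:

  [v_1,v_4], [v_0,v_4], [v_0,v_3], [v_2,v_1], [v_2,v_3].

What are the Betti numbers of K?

K has 5 vertices, 5 edges.
rank ∂_0 = 0, rank ∂_1 = 4 ⇒ b_0 = 5 − 0 − 4 = 1; all invariant factors of ∂_1 are 1 so no torsion. So H_0 = Z.
rank ∂_1 = 4, rank ∂_2 = 0 ⇒ b_1 = 5 − 4 − 0 = 1. So H_1 = Z.

b_0 = 1, b_1 = 1.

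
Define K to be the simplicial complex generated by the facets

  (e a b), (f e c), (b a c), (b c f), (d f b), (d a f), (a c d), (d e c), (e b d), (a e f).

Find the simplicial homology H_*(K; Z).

H_0 = Z,  H_1 = Z/2,  H_2 = 0.

Order the vertices as a < b < c < d < e < f. Listing each simplex with vertices in this order, K has dimension 2 with simplices:

  0-simplices (6): a, b, c, d, e, f
  1-simplices (15): ab, ac, ad, ae, af, bc, bd, be, bf, cd, ce, cf, de, df, ef
  2-simplices (10): abc, abe, acd, adf, aef, bcf, bde, bdf, cde, cef

so the chain groups are C_0 ≅ Z^6, C_1 ≅ Z^15, C_2 ≅ Z^10.

The boundary map ∂_1: C_1 → C_0 is given by ∂[p,q] = [q] − [p].
The resulting 6×15 matrix has rank 5, and its Smith normal form has invariant factors (1,1,1,1,1).

∂_2: C_2 → C_1 maps a triangle to the signed sum of its edges. For instance
  ∂aef = ef − af + ae,
  ∂cde = de − ce + cd.
The resulting 15×10 matrix has rank 10, and its Smith normal form has invariant factors (1,1,1,1,1,1,1,1,1,2).

Computing H_k = (kernel of ∂_k) / (image of ∂_{k+1}):

  H_0: rank C_0 − rank ∂_1 = 6 − 5 = 1, and the invariant factors of ∂_1 are all 1, so H_0 = Z.
  H_1: rank ker ∂_1 − rank ∂_2 = (15 − 5) − 10 = 0, and ∂_2 has invariant factor 2 > 1, so H_1 = Z/2.
  H_2: rank ker ∂_2 − rank ∂_3 = (10 − 10) − 0 = 0, and there is no ∂_3, so H_2 = 0.

As a check, the Euler characteristic is 6 − 15 + 10 = 1, which agrees with 1 − 0 + 0 = 1.
(K is a triangulation of the real projective plane RP^2.)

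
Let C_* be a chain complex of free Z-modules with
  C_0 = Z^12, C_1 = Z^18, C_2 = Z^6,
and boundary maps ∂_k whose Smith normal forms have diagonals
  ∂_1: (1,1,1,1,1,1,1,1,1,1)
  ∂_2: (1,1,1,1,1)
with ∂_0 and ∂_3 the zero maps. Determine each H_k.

H_0: b_0 = 12 − 0 − 10 = 2; torsion from ∂_1 factors > 1: none. So H_0 = Z^2.
H_1: b_1 = 18 − 10 − 5 = 3; torsion from ∂_2 factors > 1: none. So H_1 = Z^3.
H_2: b_2 = 6 − 5 − 0 = 1; torsion from ∂_3 factors > 1: none. So H_2 = Z.

H_0 = Z^2,  H_1 = Z^3,  H_2 = Z.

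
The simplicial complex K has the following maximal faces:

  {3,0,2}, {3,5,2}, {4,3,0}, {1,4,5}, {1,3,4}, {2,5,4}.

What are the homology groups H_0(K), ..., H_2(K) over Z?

H_0 = Z,  H_1 = Z,  H_2 = 0.

Order the vertices as 0 < 1 < 2 < 3 < 4 < 5. Listing each simplex with vertices in this order, K has dimension 2 with simplices:

  0-simplices (6): [0], [1], [2], [3], [4], [5]
  1-simplices (12): [0,2], [0,3], [0,4], [1,3], [1,4], [1,5], [2,3], [2,4], [2,5], [3,4], [3,5], [4,5]
  2-simplices (6): [0,2,3], [0,3,4], [1,3,4], [1,4,5], [2,3,5], [2,4,5]

giving chain groups C_0 ≅ Z^6, C_1 ≅ Z^12, C_2 ≅ Z^6.

∂_1: C_1 → C_0 is given by ∂[p,q] = [q] − [p].
This gives a 6×12 integer matrix of rank 5; reducing to Smith normal form yields diagonal entries (1,1,1,1,1).

Boundary ∂_2: C_2 → C_1 maps a triangle to the signed sum of its edges. For instance
  ∂[2,4,5] = [4,5] − [2,5] + [2,4],
  ∂[1,3,4] = [3,4] − [1,4] + [1,3].
As a 12×6 matrix over Z this has rank 6, with invariant factors (1,1,1,1,1,1).

Reading off H_k = ker ∂_k / im ∂_{k+1}:

  H_0: rank C_0 − rank ∂_1 = 6 − 5 = 1, and the invariant factors of ∂_1 are all 1, so H_0 ≅ Z.
  H_1: rank ker ∂_1 − rank ∂_2 = (12 − 5) − 6 = 1, and the invariant factors of ∂_2 are all 1, so H_1 ≅ Z.
  H_2: rank ker ∂_2 − rank ∂_3 = (6 − 6) − 0 = 0, and there is no ∂_3, so H_2 ≅ 0.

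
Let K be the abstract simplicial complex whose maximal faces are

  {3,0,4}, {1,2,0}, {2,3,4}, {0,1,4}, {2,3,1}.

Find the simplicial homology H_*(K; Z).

Order the vertices as 0 < 1 < 2 < 3 < 4. Listing each simplex with vertices in this order, K has dimension 2 with simplices:

  0-simplices (5): [0], [1], [2], [3], [4]
  1-simplices (10): [0,1], [0,2], [0,3], [0,4], [1,2], [1,3], [1,4], [2,3], [2,4], [3,4]
  2-simplices (5): [0,1,2], [0,1,4], [0,3,4], [1,2,3], [2,3,4]

Hence C_0 ≅ Z^5, C_1 ≅ Z^10, C_2 ≅ Z^5.

∂_1: C_1 → C_0 is given by ∂[p,q] = [q] − [p].
As a 5×10 matrix over Z this has rank 4, with invariant factors (1,1,1,1).

∂_2: C_2 → C_1 maps a triangle to the signed sum of its edges. For instance
  ∂[0,1,4] = [1,4] − [0,4] + [0,1],
  ∂[2,3,4] = [3,4] − [2,4] + [2,3].
The resulting 10×5 matrix has rank 5, and its Smith normal form has invariant factors (1,1,1,1,1).

Reading off H_k = ker ∂_k / im ∂_{k+1}:

  H_0: rank C_0 − rank ∂_1 = 5 − 4 = 1, and the invariant factors of ∂_1 are all 1, so H_0 ≅ Z.
  H_1: rank ker ∂_1 − rank ∂_2 = (10 − 4) − 5 = 1, and the invariant factors of ∂_2 are all 1, so H_1 ≅ Z.
  H_2: rank ker ∂_2 − rank ∂_3 = (5 − 5) − 0 = 0, and there is no ∂_3, so H_2 ≅ 0.

As a check, the Euler characteristic is 5 − 10 + 5 = 0, which agrees with 1 − 1 + 0 = 0.
(K is a triangulation of the Möbius band.)

H_0 = Z,  H_1 = Z,  H_2 = 0.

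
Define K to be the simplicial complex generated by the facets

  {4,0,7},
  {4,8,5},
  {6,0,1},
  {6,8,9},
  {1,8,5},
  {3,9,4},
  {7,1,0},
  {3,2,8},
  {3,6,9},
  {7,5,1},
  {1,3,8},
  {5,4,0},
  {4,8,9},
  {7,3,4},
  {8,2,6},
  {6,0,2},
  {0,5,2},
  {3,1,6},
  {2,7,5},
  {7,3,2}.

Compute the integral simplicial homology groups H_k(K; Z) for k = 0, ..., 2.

We work with the vertex ordering 0 < 1 < 2 < 3 < 4 < 5 < 6 < 7 < 8 < 9. The simplices of K, each written with vertices in increasing order, are:

  0-simplices (10): [0], [1], [2], [3], [4], [5], [6], [7], [8], [9]
  1-simplices (30): (30 of them)
  2-simplices (20): (20 of them)

so the chain groups are C_0 ≅ Z^10, C_1 ≅ Z^30, C_2 ≅ Z^20.

Boundary ∂_1: C_1 → C_0 maps an edge to its endpoints' difference, ∂[p,q] = q − p. For instance
  ∂[0,2] = [2] − [0].
As a 10×30 matrix over Z this has rank 9, with invariant factors (1,1,1,1,1,1,1,1,1).

∂_2: C_2 → C_1 acts by ∂[p,q,r] = [q,r] − [p,r] + [p,q]. For instance
  ∂[4,5,8] = [5,8] − [4,8] + [4,5],
  ∂[1,5,8] = [5,8] − [1,8] + [1,5].
As a 30×20 matrix over Z this has rank 20, with invariant factors (1,1,1,1,1,1,1,1,1,1,1,1,1,1,1,1,1,1,1,2).

From H_k ≅ ker(∂_k) / im(∂_{k+1}) we obtain:

  H_0: rank C_0 − rank ∂_1 = 10 − 9 = 1, and the invariant factors of ∂_1 are all 1, so H_0 ≅ Z.
  H_1: rank ker ∂_1 − rank ∂_2 = (30 − 9) − 20 = 1, and ∂_2 has invariant factor 2 > 1, so H_1 ≅ Z × Z/2.
  H_2: rank ker ∂_2 − rank ∂_3 = (20 − 20) − 0 = 0, and there is no ∂_3, so H_2 ≅ 0.

H_0 = Z,  H_1 = Z × Z/2,  H_2 = 0.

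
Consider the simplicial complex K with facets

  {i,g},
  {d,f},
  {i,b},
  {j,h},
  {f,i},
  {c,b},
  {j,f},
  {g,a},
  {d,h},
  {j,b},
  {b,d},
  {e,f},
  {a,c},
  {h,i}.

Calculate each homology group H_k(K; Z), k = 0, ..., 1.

Order the vertices as a < b < c < d < e < f < g < h < i < j. Listing each simplex with vertices in this order, K has dimension 1 with simplices:

  0-simplices (10): a, b, c, d, e, f, g, h, i, j
  1-simplices (14): ac, ag, bc, bd, bi, bj, df, dh, ef, fi, fj, gi, hi, hj

giving chain groups C_0 ≅ Z^10, C_1 ≅ Z^14.

∂_1: C_1 → C_0 is given by ∂[p,q] = [q] − [p].
The 10×14 boundary matrix has rank 9 and Smith normal form diag(1,1,1,1,1,1,1,1,1).

Reading off H_k = ker ∂_k / im ∂_{k+1}:

  H_0: rank C_0 − rank ∂_1 = 10 − 9 = 1, and the invariant factors of ∂_1 are all 1, so H_0 = Z.
  H_1: rank ker ∂_1 − rank ∂_2 = (14 − 9) − 0 = 5, and there is no ∂_2, so H_1 = Z^5.

H_0 = Z,  H_1 = Z^5.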